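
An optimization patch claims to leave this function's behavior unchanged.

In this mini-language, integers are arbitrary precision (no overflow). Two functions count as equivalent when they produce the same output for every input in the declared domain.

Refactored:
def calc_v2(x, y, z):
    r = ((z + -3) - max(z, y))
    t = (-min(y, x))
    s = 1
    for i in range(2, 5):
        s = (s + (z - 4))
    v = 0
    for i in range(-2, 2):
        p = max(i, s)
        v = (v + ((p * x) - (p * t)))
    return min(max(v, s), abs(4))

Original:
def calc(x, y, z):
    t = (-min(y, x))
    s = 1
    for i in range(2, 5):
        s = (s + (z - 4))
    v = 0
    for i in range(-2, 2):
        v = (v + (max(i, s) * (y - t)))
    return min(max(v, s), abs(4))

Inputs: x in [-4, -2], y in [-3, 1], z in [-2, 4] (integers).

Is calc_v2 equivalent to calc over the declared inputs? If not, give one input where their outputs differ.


Run the pair on x=-2, y=1, z=-2.
calc: t := 2 | s := 1 | iter i=2: | s := -5 | iter i=3: | s := -11 | iter i=4: | s := -17 | v := 0 | iter i=-2: | v := 2 | iter i=-1: | v := 3 | iter i=0: | v := 3 | iter i=1: | v := 2 | result 2
calc_v2: r := -6 | t := 2 | s := 1 | iter i=2: | s := -5 | iter i=3: | s := -11 | iter i=4: | s := -17 | v := 0 | iter i=-2: | p := -2 | v := 8 | iter i=-1: | p := -1 | v := 12 | iter i=0: | p := 0 | v := 12 | iter i=1: | p := 1 | v := 8 | result 4
2 vs 4 — the two versions disagree here.
verdict: not equivalent; witness: x=-2, y=1, z=-2


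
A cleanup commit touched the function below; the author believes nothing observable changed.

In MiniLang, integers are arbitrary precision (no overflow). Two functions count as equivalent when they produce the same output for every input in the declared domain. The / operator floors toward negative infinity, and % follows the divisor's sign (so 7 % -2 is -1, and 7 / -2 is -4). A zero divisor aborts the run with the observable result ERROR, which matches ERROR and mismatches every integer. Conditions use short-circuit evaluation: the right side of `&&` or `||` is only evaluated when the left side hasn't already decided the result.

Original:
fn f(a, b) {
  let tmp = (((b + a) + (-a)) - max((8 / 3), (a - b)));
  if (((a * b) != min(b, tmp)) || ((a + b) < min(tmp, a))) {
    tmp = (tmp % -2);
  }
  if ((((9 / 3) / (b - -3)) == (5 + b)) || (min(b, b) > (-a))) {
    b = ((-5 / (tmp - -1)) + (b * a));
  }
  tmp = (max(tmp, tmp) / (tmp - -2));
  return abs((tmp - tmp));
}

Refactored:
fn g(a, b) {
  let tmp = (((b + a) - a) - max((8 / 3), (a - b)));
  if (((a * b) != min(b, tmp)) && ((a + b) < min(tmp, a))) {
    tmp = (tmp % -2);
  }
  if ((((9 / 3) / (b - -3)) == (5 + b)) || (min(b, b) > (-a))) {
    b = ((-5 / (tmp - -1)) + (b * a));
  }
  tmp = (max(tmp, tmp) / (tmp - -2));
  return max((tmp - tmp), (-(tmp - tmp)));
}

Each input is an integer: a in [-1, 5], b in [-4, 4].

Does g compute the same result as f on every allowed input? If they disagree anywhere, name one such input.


These are not equivalent — on a=-1, b=0 the outputs split (0 vs ERROR).
f: tmp becomes -2; next (((a * b) != min(b, tmp)) || ((a + b) < min(tmp, a))) evaluates to true; next tmp becomes 0; next ((((9 / 3) / (b - -3)) == (5 + b)) || (min(b, b) > (-a))) evaluates to false; next tmp becomes 0; next final value 0
g: tmp becomes -2; next (((a * b) != min(b, tmp)) && ((a + b) < min(tmp, a))) evaluates to false; next ((((9 / 3) / (b - -3)) == (5 + b)) || (min(b, b) > (-a))) evaluates to false; next hits division by zero so the output is ERROR
verdict: not equivalent; witness: a=-1, b=0


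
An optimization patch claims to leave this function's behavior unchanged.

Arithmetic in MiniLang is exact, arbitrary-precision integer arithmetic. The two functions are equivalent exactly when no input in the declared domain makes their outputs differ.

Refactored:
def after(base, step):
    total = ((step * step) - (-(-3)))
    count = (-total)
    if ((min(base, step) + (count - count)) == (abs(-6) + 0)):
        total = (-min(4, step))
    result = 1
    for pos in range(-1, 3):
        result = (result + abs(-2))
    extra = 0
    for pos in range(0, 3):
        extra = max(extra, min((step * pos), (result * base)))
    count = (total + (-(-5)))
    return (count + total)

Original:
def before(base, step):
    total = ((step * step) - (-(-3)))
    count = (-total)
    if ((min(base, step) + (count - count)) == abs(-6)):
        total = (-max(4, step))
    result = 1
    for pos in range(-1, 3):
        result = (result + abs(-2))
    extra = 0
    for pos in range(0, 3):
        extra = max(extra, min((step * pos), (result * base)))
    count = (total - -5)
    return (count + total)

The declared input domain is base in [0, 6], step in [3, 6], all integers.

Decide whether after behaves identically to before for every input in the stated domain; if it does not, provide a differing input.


Input base=6, step=6: -7 from before versus -3 from after.
verdict: not equivalent; witness: base=6, step=6


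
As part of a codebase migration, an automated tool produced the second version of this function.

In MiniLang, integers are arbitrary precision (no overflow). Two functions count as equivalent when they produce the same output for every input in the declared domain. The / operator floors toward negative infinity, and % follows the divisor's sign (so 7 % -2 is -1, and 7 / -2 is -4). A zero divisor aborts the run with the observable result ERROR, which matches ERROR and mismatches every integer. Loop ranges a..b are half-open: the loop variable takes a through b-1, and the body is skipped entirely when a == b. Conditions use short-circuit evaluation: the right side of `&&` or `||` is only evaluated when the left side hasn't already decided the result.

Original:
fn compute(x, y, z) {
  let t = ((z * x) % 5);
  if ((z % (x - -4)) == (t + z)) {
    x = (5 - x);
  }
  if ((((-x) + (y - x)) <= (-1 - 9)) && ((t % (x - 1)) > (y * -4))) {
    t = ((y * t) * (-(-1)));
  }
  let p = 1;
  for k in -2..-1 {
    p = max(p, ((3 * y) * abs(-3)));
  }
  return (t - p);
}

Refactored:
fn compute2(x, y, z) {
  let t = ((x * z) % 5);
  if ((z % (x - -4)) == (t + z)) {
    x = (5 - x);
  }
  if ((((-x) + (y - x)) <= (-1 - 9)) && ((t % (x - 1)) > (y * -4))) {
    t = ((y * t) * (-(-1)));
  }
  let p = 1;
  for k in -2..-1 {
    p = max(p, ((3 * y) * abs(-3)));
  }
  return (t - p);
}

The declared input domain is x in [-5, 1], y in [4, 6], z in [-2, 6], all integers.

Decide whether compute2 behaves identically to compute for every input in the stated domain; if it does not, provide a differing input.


The two are interchangeable: same computation, different form, and every declared input agrees.
Spot check at x=-1, y=5, z=5 — compute: t=0, then ((z % (x - -4)) == (t + z)) is false, then ((((-x) + (y - x)) <= (-1 - 9)) && ((t % (x - 1)) > (y * -4))) is false, then p=1, then (k=-2), then p=45, then returns -45. compute2: t=0, then ((z % (x - -4)) == (t + z)) is false, then ((((-x) + (y - x)) <= (-1 - 9)) && ((t % (x - 1)) > (y * -4))) is false, then p=1, then (k=-2), then p=45, then returns -45. Both give -45.
An exhaustive pass over the 189 declared inputs shows identical outputs.
verdict: equivalent


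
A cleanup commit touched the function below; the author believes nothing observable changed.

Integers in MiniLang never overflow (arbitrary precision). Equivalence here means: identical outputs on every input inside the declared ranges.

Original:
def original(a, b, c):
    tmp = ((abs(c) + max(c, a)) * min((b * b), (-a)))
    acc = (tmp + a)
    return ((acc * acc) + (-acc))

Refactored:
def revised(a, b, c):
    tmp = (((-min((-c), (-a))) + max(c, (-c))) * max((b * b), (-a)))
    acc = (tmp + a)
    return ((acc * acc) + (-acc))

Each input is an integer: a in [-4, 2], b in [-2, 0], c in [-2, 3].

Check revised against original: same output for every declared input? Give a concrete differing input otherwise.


Consider the input a=-4, b=-1, c=1.
original: tmp := 2 | acc := -2 | result 6
revised: tmp := 8 | acc := 4 | result 12
6 against 12: the behavior changed.
verdict: not equivalent; witness: a=-4, b=-1, c=1


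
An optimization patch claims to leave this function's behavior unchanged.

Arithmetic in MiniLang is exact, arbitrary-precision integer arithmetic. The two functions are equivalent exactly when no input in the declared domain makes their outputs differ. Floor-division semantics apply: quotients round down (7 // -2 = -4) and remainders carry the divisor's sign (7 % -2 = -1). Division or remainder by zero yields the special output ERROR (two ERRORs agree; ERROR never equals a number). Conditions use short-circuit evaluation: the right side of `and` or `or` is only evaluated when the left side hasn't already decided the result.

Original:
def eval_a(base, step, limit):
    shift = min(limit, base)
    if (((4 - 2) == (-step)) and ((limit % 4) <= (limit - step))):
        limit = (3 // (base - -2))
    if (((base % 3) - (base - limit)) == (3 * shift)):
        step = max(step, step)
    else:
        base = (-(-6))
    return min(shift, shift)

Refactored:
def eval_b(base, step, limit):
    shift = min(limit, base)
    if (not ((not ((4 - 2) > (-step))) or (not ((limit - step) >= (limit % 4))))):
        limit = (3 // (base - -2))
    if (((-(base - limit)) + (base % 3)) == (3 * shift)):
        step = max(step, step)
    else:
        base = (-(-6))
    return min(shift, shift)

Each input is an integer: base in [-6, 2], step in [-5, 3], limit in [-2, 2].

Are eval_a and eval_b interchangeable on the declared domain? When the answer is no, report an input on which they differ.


The rewrite breaks on base=-2, step=-2, limit=0, where the results are ERROR and -2.
eval_a: shift := -2 | (((4 - 2) == (-step)) and ((limit % 4) <= (limit - step))): true | divide-by-zero, output ERROR
eval_b: shift := -2 | (not ((not ((4 - 2) > (-step))) or (not ((limit - step) >= (limit % 4))))): false | (((-(base - limit)) + (base % 3)) == (3 * shift)): false | base := 6 | result -2
verdict: not equivalent; witness: base=-2, step=-2, limit=0


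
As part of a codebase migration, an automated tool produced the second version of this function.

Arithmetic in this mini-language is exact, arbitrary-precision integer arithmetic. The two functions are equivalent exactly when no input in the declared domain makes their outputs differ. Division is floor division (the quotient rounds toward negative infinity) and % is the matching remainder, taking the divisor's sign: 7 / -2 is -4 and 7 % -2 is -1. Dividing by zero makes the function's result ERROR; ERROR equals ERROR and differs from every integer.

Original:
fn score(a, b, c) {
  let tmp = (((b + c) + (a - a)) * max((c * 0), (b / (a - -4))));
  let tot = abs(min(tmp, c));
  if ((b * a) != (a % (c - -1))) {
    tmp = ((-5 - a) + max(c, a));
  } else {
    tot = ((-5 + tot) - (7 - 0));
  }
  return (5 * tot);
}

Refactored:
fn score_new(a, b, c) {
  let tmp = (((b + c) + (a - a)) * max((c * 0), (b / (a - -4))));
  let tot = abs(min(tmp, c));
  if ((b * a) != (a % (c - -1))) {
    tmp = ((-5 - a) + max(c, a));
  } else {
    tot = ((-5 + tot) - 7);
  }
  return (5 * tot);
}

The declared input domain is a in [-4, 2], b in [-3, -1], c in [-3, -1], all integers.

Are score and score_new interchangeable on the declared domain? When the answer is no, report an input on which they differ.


Reading the diff, among the changes: arithmetic usage differs; also constant usage differs.
Tracing a=-3, b=-1, c=-1: score: tmp = 0; tot = 1; division by zero -> ERROR | score_new: tmp = 0; tot = 1; division by zero -> ERROR — matching result ERROR.
Sweeping the whole domain (63 inputs) finds no disagreement.
verdict: equivalent


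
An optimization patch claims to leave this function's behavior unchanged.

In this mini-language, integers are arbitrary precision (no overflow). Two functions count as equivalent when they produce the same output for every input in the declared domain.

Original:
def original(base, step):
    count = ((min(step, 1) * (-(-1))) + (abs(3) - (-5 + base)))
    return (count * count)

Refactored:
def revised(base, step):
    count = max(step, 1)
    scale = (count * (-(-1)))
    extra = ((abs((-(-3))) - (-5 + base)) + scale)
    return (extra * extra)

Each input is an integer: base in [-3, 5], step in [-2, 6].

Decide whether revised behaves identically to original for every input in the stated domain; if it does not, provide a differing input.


Try base=-3, step=-2.
original: count = 9; return 81
revised: count = 1; scale = 1; extra = 12; return 144
81 against 144: the behavior changed.
verdict: not equivalent; witness: base=-3, step=-2


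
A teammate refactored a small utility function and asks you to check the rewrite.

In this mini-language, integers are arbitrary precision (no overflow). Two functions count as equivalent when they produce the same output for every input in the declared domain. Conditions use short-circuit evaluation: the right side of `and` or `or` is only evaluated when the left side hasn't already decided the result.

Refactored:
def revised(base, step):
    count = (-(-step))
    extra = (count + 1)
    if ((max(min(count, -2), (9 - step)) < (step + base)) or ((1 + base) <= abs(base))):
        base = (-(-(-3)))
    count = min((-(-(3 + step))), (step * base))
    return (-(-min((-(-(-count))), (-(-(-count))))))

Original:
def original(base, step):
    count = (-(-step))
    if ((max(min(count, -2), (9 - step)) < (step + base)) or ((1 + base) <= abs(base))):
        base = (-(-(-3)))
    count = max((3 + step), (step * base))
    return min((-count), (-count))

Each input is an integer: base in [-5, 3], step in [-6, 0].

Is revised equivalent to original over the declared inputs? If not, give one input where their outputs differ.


Take base=-5, step=-6.
original: count = -6; ((max(min(count, -2), (9 - step)) < (step + base)) or ((1 + base) <= abs(base))) -> true; base = -3; count = 18; return -18
revised: count = -6; extra = -5; ((max(min(count, -2), (9 - step)) < (step + base)) or ((1 + base) <= abs(base))) -> true; base = -3; count = -3; return 3
-18 vs 3 — the two versions disagree here.
verdict: not equivalent; witness: base=-5, step=-6


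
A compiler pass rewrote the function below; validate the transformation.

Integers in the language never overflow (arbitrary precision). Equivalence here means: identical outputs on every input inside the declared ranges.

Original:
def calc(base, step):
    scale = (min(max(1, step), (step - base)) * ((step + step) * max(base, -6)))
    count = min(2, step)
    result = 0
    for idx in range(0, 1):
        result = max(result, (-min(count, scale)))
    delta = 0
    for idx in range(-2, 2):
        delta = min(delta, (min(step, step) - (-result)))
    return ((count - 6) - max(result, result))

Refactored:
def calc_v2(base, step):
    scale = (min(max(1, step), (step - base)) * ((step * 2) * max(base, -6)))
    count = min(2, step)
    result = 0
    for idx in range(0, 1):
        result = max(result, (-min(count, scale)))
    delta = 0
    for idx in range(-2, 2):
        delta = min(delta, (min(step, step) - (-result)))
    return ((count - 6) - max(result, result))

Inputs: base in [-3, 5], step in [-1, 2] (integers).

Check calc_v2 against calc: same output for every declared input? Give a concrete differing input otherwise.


Reading the diff, among the changes: arithmetic usage differs, plus constant usage differs.
Tracing base=-2, step=-1: calc: scale becomes 4; next count becomes -1; next result becomes 0; next at idx=0:; next result becomes 1; next delta becomes 0; next at idx=-2:; next delta becomes 0; next at idx=-1:; next delta becomes 0; next at idx=0:; next delta becomes 0; next at idx=1:; next delta becomes 0; next final value -8 | calc_v2: scale becomes 4; next count becomes -1; next result becomes 0; next at idx=0:; next result becomes 1; next delta becomes 0; next at idx=-2:; next delta becomes 0; next at idx=-1:; next delta becomes 0; next at idx=0:; next delta becomes 0; next at idx=1:; next delta becomes 0; next final value -8 — matching result -8.
Sweeping the whole domain (36 inputs) finds no disagreement.
verdict: equivalent


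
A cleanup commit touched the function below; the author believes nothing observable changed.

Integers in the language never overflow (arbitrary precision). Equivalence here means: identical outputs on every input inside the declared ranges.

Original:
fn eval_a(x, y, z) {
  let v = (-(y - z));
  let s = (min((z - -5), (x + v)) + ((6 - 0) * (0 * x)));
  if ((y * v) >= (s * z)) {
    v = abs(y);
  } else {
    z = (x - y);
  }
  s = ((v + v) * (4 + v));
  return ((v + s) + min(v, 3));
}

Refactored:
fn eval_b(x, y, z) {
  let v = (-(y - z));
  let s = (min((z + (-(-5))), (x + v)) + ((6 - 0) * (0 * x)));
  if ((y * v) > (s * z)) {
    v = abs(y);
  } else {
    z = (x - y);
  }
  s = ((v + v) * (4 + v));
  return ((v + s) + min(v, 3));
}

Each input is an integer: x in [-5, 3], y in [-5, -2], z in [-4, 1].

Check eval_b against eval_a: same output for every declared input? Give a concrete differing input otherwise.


Consider the input x=0, y=-4, z=-4.
eval_a: v = 0; s = 0; ((y * v) >= (s * z)) -> true; v = 4; s = 64; return 71
eval_b: v = 0; s = 0; ((y * v) > (s * z)) -> false; z = 4; s = 0; return 0
71 and 0 differ, so these are not the same function on this domain.
verdict: not equivalent; witness: x=0, y=-4, z=-4


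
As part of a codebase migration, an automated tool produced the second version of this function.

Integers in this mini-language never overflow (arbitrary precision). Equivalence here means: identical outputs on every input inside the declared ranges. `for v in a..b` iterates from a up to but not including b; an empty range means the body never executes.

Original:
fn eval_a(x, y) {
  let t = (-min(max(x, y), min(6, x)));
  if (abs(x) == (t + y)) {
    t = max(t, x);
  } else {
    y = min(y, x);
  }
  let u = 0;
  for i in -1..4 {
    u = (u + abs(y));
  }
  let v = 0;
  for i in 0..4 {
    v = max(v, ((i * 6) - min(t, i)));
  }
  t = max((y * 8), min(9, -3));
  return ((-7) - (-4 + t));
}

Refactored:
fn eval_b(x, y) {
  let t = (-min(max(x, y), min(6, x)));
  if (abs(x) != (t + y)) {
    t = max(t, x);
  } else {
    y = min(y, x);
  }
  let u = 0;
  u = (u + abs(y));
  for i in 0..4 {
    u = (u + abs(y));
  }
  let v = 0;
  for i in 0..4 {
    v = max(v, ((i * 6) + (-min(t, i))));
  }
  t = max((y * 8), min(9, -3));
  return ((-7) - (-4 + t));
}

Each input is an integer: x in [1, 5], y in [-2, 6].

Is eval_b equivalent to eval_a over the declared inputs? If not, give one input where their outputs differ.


Input x=1, y=2: -19 from eval_a versus -11 from eval_b.
verdict: not equivalent; witness: x=1, y=2


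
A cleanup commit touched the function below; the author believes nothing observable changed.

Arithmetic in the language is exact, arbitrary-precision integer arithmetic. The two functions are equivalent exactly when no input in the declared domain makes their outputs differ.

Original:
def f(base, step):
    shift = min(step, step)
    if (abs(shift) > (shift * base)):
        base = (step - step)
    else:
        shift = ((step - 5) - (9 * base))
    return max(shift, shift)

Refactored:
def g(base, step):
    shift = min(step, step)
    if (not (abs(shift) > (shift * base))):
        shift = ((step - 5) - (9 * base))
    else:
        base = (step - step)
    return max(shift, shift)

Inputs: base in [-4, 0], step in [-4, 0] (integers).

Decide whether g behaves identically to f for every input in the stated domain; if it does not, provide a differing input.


The two versions differ — the changes include boolean connective usage differs.
As a probe, take base=-4, step=0: f runs shift := 0 | (abs(shift) > (shift * base)): false | shift := 31 | result 31; g runs shift := 0 | (not (abs(shift) > (shift * base))): true | shift := 31 | result 31; both end at 31.
Checked all 25 inputs in the declared domain: the outputs agree on every one.
verdict: equivalent


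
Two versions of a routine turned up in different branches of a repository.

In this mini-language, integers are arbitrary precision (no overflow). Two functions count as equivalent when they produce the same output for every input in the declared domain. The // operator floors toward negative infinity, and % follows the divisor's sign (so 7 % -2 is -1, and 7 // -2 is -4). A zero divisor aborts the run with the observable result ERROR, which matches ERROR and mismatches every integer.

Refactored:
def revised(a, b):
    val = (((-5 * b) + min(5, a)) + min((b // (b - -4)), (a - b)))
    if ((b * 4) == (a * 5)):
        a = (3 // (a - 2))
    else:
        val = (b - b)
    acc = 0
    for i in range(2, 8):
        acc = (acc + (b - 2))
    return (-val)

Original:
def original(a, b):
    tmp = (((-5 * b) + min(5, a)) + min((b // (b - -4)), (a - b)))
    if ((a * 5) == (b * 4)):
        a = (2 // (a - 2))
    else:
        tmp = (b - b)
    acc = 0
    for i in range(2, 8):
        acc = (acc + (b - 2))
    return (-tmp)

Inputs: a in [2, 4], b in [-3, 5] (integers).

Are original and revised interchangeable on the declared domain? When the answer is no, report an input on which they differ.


Equivalent. The one real change (`2` became `3`) has no effect anywhere in the declared ranges.
Checked all 27 inputs in the declared domain: the outputs agree on every one.
One worked example (a=2, b=-2) — original: tmp := 11 | ((a * 5) == (b * 4)): false | tmp := 0 | acc := 0 | iter i=2: | acc := -4 | iter i=3: | acc := -8 | iter i=4: | acc := -12 | iter i=5: | acc := -16 | iter i=6: | acc := -20 | iter i=7: | acc := -24 | result 0; revised: val := 11 | ((b * 4) == (a * 5)): false | val := 0 | acc := 0 | iter i=2: | acc := -4 | iter i=3: | acc := -8 | iter i=4: | acc := -12 | iter i=5: | acc := -16 | iter i=6: | acc := -20 | iter i=7: | acc := -24 | result 0; agreement on 0.
verdict: equivalent


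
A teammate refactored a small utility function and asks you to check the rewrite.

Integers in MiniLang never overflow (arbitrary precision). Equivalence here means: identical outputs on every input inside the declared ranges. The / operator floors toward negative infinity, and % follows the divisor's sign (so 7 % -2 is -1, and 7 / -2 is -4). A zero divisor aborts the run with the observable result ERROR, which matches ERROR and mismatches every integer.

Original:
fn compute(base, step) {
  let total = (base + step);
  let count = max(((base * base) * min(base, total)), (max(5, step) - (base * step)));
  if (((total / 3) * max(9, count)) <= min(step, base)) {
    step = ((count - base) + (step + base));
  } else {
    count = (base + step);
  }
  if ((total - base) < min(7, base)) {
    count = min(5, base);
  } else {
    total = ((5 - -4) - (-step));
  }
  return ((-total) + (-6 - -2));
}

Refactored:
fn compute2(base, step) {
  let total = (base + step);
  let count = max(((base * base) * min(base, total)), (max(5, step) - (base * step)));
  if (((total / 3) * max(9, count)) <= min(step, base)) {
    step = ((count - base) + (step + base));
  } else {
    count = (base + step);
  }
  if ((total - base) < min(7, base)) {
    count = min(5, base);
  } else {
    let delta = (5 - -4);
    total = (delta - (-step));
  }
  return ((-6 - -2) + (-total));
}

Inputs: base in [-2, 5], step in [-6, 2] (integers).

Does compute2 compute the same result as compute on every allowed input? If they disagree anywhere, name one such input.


Reading the diff, among the changes: statement counts differ; local variable names differ.
As a probe, take base=3, step=2: compute runs total=5, then count=27, then (((total / 3) * max(9, count)) <= min(step, base)) is false, then count=5, then ((total - base) < min(7, base)) is true, then count=3, then returns -9; compute2 runs total=5, then count=27, then (((total / 3) * max(9, count)) <= min(step, base)) is false, then count=5, then ((total - base) < min(7, base)) is true, then count=3, then returns -9; both end at -9.
Checked all 72 inputs in the declared domain: the outputs agree on every one.
verdict: equivalent


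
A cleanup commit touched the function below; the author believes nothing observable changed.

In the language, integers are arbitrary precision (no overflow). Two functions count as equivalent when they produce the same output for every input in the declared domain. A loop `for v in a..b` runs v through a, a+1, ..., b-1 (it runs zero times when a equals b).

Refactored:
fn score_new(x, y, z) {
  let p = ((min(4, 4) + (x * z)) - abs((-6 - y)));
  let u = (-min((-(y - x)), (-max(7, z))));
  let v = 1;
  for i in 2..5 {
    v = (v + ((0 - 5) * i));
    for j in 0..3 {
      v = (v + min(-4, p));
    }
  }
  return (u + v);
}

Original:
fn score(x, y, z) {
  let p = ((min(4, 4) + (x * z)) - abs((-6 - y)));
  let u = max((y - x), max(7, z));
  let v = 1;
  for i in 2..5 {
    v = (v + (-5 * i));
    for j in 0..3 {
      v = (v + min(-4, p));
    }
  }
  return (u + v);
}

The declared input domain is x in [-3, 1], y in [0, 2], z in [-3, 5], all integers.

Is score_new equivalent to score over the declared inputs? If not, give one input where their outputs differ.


Reading the diff, among the changes: constant usage differs, and min/max/abs usage differs, and arithmetic usage differs.
Spot check at x=0, y=2, z=3 — score: p becomes -4; next u becomes 7; next v becomes 1; next at i=2:; next v becomes -9; next at j=0:; next v becomes -13; next at j=1:; next v becomes -17; next at j=2:; next v becomes -21; next at i=3:; next v becomes -36; next at j=0:; next v becomes -40; next at j=1:; next v becomes -44; next at j=2:; next v becomes -48; next at i=4:; next v becomes -68; next at j=0:; next v becomes -72; next at j=1:; next v becomes -76; next at j=2:; next v becomes -80; next final value -73. score_new: p becomes -4; next u becomes 7; next v becomes 1; next at i=2:; next v becomes -9; next at j=0:; next v becomes -13; next at j=1:; next v becomes -17; next at j=2:; next v becomes -21; next at i=3:; next v becomes -36; next at j=0:; next v becomes -40; next at j=1:; next v becomes -44; next at j=2:; next v becomes -48; next at i=4:; next v becomes -68; next at j=0:; next v becomes -72; next at j=1:; next v becomes -76; next at j=2:; next v becomes -80; next final value -73. Both give -73.
Every one of the 135 inputs gives matching results.
verdict: equivalent


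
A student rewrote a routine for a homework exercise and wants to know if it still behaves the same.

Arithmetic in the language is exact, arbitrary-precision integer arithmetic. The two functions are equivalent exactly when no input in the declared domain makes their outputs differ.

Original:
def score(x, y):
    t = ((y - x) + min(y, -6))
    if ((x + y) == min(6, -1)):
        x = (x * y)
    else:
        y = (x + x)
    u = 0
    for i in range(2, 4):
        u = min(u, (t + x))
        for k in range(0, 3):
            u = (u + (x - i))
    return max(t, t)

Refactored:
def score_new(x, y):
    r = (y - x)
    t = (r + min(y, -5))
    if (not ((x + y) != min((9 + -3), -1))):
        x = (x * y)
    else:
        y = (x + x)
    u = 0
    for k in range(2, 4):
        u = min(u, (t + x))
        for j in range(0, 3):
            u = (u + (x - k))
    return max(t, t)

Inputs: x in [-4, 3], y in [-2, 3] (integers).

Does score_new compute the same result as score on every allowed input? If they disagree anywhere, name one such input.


These are not equivalent — on x=-4, y=-2 the outputs split (-4 vs -3).
score: t := -4 | ((x + y) == min(6, -1)): false | y := -8 | u := 0 | iter i=2: | u := -8 | iter k=0: | u := -14 | iter k=1: | u := -20 | iter k=2: | u := -26 | iter i=3: | u := -26 | iter k=0: | u := -33 | iter k=1: | u := -40 | iter k=2: | u := -47 | result -4
score_new: r := 2 | t := -3 | (not ((x + y) != min((9 + -3), -1))): false | y := -8 | u := 0 | iter k=2: | u := -7 | iter j=0: | u := -13 | iter j=1: | u := -19 | iter j=2: | u := -25 | iter k=3: | u := -25 | iter j=0: | u := -32 | iter j=1: | u := -39 | iter j=2: | u := -46 | result -3
verdict: not equivalent; witness: x=-4, y=-2


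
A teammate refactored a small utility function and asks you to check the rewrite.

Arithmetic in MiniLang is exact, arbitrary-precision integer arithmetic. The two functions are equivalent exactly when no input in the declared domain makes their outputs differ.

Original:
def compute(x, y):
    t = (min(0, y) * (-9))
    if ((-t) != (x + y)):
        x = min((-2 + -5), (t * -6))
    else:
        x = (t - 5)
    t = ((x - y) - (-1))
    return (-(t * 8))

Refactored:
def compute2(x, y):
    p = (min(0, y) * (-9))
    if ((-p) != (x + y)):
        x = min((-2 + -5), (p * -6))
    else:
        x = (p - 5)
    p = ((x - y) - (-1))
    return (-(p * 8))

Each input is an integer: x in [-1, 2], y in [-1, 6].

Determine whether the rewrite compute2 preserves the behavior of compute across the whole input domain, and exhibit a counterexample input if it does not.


Reading the diff, among the changes: local variable names differ.
As a probe, take x=2, y=-1: compute runs t becomes 9; next ((-t) != (x + y)) evaluates to true; next x becomes -54; next t becomes -52; next final value 416; compute2 runs p becomes 9; next ((-p) != (x + y)) evaluates to true; next x becomes -54; next p becomes -52; next final value 416; both end at 416.
Checked all 32 inputs in the declared domain: the outputs agree on every one.
verdict: equivalent


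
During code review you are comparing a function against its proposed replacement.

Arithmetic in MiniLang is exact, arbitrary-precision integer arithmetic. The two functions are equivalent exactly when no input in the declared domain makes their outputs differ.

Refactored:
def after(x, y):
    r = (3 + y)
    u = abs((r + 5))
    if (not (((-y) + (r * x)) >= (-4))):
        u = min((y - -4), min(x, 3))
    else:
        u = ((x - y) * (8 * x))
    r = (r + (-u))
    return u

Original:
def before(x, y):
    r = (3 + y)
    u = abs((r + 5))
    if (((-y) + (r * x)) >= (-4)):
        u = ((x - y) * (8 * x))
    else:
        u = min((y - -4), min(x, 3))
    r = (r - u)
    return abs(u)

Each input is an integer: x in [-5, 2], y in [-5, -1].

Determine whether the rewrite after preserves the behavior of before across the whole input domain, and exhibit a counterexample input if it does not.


The rewrite breaks on x=-5, y=-1, where the results are 5 and -5.
before: r := 2 | u := 7 | (((-y) + (r * x)) >= (-4)): false | u := -5 | r := 7 | result 5
after: r := 2 | u := 7 | (not (((-y) + (r * x)) >= (-4))): true | u := -5 | r := 7 | result -5
verdict: not equivalent; witness: x=-5, y=-1


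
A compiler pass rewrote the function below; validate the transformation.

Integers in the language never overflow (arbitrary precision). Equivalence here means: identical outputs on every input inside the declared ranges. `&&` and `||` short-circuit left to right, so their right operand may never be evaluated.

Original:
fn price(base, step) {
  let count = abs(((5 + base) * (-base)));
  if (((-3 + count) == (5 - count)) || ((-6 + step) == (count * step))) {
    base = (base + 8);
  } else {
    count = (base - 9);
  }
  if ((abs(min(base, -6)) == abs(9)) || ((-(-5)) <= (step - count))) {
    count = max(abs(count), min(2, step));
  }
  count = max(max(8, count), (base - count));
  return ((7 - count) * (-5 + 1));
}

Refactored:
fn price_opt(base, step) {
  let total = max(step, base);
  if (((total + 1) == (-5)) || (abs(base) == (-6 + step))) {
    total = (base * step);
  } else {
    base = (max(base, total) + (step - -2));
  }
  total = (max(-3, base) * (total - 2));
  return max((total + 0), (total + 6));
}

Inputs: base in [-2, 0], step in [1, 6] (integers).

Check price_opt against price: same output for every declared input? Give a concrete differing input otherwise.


Not equivalent: base=-2, step=1 separates them (16 vs 2).
price: count=6, then (((-3 + count) == (5 - count)) || ((-6 + step) == (count * step))) is false, then count=-11, then ((abs(min(base, -6)) == abs(9)) || ((-(-5)) <= (step - count))) is true, then count=11, then count=11, then returns 16
price_opt: total=1, then (((total + 1) == (-5)) || (abs(base) == (-6 + step))) is false, then base=4, then total=-4, then returns 2
verdict: not equivalent; witness: base=-2, step=1


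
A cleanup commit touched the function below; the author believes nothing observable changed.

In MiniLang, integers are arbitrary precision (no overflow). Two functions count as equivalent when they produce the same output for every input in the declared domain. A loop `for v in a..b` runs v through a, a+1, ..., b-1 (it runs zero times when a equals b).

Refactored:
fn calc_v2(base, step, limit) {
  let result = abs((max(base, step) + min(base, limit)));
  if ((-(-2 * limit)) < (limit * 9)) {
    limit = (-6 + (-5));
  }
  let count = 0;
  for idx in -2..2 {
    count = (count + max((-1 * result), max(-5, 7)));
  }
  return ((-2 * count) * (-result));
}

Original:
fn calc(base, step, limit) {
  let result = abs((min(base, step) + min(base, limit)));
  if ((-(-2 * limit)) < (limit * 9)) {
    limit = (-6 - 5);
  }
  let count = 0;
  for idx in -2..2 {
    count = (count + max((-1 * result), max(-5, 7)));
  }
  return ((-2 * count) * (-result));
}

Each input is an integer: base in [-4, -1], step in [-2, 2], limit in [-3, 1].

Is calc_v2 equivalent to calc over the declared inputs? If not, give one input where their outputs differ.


Evaluate both at base=-4, step=-2, limit=-3.
calc: result = 8; ((-(-2 * limit)) < (limit * 9)) -> false; count = 0; [idx=-2]; count = 7; [idx=-1]; count = 14; [idx=0]; count = 21; [idx=1]; count = 28; return 448
calc_v2: result = 6; ((-(-2 * limit)) < (limit * 9)) -> false; count = 0; [idx=-2]; count = 7; [idx=-1]; count = 14; [idx=0]; count = 21; [idx=1]; count = 28; return 336
448 vs 336 — the two versions disagree here.
verdict: not equivalent; witness: base=-4, step=-2, limit=-3


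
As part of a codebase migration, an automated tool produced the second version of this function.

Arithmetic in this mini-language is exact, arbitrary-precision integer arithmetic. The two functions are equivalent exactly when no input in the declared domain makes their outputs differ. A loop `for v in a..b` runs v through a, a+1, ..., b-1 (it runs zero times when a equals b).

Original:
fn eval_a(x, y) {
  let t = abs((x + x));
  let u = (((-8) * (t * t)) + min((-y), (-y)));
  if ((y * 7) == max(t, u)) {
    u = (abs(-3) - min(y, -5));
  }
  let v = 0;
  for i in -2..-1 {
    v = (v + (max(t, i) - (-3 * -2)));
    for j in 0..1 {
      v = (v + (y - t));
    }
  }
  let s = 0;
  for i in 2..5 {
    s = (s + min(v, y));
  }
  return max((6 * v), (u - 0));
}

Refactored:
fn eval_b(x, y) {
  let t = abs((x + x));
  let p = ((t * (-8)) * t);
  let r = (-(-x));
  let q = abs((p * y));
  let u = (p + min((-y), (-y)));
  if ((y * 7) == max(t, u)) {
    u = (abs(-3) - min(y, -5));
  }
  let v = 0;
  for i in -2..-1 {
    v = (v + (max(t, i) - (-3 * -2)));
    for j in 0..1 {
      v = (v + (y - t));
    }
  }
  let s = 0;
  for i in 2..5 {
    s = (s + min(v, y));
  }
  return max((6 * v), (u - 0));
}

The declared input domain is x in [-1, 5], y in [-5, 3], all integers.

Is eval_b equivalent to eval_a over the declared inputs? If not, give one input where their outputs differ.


Equivalent — the differences include local variable names differ; min/max/abs usage differs; statement counts differ; arithmetic usage differs, yet no declared input distinguishes the two.
Tracing x=1, y=1: eval_a: t := 2 | u := -33 | ((y * 7) == max(t, u)): false | v := 0 | iter i=-2: | v := -4 | iter j=0: | v := -5 | s := 0 | iter i=2: | s := -5 | iter i=3: | s := -10 | iter i=4: | s := -15 | result -30 | eval_b: t := 2 | p := -32 | r := 1 | q := 32 | u := -33 | ((y * 7) == max(t, u)): false | v := 0 | iter i=-2: | v := -4 | iter j=0: | v := -5 | s := 0 | iter i=2: | s := -5 | iter i=3: | s := -10 | iter i=4: | s := -15 | result -30 — matching result -30.
Every one of the 63 inputs gives matching results.
verdict: equivalent


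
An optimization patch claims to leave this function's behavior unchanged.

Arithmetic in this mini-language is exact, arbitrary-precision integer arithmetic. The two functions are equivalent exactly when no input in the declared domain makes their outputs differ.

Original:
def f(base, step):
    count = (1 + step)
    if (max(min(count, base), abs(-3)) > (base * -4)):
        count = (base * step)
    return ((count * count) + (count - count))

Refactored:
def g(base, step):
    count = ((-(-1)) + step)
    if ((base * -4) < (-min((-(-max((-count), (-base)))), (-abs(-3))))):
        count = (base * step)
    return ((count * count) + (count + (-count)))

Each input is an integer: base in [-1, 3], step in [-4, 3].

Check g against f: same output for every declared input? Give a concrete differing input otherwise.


Reading the diff, among the changes: arithmetic usage differs, comparison usage differs.
As a probe, take base=2, step=-1: f runs count=0, then (max(min(count, base), abs(-3)) > (base * -4)) is true, then count=-2, then returns 4; g runs count=0, then ((base * -4) < (-min((-(-max((-count), (-base)))), (-abs(-3))))) is true, then count=-2, then returns 4; both end at 4.
Sweeping the whole domain (40 inputs) finds no disagreement.
verdict: equivalent


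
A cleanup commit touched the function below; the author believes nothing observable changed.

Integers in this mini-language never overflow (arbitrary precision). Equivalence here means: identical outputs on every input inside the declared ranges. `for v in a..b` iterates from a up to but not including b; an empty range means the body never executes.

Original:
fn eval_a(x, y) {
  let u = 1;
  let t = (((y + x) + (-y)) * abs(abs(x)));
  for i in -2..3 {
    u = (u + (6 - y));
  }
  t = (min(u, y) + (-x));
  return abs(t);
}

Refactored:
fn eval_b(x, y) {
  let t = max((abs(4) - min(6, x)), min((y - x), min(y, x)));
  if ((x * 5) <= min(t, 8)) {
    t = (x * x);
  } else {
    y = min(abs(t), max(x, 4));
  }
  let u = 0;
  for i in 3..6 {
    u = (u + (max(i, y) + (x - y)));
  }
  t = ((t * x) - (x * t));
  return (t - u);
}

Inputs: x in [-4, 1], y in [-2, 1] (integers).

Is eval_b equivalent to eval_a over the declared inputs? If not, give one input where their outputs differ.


Evaluate both at x=-4, y=-2.
eval_a: u := 1 | t := -16 | iter i=-2: | u := 9 | iter i=-1: | u := 17 | iter i=0: | u := 25 | iter i=1: | u := 33 | iter i=2: | u := 41 | t := 2 | result 2
eval_b: t := 8 | ((x * 5) <= min(t, 8)): true | t := 16 | u := 0 | iter i=3: | u := 1 | iter i=4: | u := 3 | iter i=5: | u := 6 | t := 0 | result -6
2 and -6 differ, so these are not the same function on this domain.
verdict: not equivalent; witness: x=-4, y=-2


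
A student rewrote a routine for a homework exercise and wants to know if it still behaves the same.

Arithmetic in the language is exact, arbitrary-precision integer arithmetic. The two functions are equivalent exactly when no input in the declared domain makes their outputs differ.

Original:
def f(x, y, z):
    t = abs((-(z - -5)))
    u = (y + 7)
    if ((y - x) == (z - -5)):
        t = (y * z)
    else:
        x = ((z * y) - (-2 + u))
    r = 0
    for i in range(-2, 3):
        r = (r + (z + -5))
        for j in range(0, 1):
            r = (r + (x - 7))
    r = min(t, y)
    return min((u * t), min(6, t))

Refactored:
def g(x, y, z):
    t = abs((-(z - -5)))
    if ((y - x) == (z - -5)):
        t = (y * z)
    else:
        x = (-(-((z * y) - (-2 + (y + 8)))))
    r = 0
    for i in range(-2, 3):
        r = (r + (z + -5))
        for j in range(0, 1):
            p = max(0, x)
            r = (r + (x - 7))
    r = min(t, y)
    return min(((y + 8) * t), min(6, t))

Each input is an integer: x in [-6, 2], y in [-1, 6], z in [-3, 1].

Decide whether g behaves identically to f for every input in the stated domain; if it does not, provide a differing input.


Run the pair on x=-3, y=1, z=-1.
f: t = 4; u = 8; ((y - x) == (z - -5)) -> true; t = -1; r = 0; [i=-2]; r = -6; [j=0]; r = -16; [i=-1]; r = -22; [j=0]; r = -32; [i=0]; r = -38; [j=0]; r = -48; [i=1]; r = -54; [j=0]; r = -64; [i=2]; r = -70; [j=0]; r = -80; r = -1; return -8
g: t = 4; ((y - x) == (z - -5)) -> true; t = -1; r = 0; [i=-2]; r = -6; [j=0]; p = 0; r = -16; [i=-1]; r = -22; [j=0]; p = 0; r = -32; [i=0]; r = -38; [j=0]; p = 0; r = -48; [i=1]; r = -54; [j=0]; p = 0; r = -64; [i=2]; r = -70; [j=0]; p = 0; r = -80; r = -1; return -9
-8 != -9, so the rewrite changes behavior.
verdict: not equivalent; witness: x=-3, y=1, z=-1
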